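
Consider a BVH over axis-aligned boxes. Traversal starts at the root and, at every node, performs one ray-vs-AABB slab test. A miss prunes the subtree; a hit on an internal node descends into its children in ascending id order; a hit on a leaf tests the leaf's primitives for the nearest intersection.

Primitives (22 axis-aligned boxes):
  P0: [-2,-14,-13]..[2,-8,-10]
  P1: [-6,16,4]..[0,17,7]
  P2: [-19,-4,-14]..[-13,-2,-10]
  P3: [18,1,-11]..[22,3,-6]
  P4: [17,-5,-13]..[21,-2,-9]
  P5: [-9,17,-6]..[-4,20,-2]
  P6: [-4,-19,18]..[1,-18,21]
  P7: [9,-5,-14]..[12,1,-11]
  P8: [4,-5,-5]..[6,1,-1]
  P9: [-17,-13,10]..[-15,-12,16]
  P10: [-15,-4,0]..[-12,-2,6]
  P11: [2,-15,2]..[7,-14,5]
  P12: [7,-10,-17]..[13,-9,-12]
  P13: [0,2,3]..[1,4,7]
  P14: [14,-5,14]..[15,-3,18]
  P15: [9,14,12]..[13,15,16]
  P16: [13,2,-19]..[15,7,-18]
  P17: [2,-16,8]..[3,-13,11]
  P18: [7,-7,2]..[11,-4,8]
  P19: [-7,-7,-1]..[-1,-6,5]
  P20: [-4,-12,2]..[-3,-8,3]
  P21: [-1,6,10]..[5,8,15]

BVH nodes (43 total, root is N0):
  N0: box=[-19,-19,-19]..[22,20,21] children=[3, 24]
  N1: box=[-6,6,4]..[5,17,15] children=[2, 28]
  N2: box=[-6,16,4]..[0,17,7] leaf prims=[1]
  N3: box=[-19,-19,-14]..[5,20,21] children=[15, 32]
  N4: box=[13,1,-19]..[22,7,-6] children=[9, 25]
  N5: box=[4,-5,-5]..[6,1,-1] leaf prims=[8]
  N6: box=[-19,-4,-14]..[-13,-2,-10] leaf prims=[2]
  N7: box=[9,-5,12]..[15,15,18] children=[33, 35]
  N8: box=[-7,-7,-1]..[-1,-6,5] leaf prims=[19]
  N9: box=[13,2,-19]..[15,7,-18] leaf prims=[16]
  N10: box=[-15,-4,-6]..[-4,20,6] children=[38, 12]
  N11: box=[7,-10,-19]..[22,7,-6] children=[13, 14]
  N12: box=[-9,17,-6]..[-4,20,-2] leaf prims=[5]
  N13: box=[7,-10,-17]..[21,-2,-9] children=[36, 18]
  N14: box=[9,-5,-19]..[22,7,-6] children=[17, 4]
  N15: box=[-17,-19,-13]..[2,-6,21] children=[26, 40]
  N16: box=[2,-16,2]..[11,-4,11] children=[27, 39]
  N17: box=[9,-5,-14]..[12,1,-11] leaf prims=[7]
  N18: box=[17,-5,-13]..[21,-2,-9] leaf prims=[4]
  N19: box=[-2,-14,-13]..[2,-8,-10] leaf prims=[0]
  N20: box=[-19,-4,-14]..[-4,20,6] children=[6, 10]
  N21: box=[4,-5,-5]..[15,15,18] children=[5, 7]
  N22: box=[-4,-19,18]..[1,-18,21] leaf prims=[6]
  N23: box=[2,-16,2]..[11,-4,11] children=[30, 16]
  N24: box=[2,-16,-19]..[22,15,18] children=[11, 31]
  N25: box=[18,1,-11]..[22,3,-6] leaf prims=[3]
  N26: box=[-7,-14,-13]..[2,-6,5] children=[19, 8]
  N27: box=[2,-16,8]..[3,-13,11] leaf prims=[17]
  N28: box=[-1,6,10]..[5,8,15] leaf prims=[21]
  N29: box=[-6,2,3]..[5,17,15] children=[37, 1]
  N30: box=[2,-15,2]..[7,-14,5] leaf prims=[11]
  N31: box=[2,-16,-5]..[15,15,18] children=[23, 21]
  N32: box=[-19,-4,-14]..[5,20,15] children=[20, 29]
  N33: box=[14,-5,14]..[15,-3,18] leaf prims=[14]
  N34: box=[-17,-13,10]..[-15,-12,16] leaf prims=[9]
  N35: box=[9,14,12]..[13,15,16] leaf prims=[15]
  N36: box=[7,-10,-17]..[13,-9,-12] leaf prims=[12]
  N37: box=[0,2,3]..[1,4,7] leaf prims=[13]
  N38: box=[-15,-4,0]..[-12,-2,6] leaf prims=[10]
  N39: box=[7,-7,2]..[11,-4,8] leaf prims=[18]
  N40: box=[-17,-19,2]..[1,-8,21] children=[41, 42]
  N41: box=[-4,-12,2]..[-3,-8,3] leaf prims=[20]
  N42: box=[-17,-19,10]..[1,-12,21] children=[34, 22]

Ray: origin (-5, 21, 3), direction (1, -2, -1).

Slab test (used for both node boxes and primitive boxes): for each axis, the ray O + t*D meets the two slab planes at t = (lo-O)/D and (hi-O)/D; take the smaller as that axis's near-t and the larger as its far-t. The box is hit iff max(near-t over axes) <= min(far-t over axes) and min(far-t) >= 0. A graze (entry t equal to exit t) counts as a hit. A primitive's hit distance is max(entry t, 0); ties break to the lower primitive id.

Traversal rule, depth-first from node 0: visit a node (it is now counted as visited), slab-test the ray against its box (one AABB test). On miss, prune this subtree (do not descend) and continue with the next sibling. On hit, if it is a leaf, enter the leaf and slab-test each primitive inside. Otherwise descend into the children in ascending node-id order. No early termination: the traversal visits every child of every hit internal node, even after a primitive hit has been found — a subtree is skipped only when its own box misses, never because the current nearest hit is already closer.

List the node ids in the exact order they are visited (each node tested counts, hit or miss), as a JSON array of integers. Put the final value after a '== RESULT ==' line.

Walk:
N0 x:[-14,27] y:[1/2,20] z:[-18,22] -> hit [1/2,20], descend [3, 24]
  N3 x:[-14,10] y:[1/2,20] z:[-18,17] -> hit [1/2,10], descend [15, 32]
    N15 x:[-12,7] y:[27/2,20] z:[-18,16] -> miss, prune
    N32 x:[-14,10] y:[1/2,25/2] z:[-12,17] -> hit [1/2,10], descend [20, 29]
      N20 x:[-14,1] y:[1/2,25/2] z:[-3,17] -> hit [1/2,1], descend [6, 10]
        N6 x:[-14,-8] y:[23/2,25/2] z:[13,17] -> miss, prune
        N10 x:[-10,1] y:[1/2,25/2] z:[-3,9] -> hit [1/2,1], descend [12, 38]
          N12 x:[-4,1] y:[1/2,2] z:[5,9] -> miss, prune
          N38 x:[-10,-7] y:[23/2,25/2] z:[-3,3] -> miss, prune
      N29 x:[-1,10] y:[2,19/2] z:[-12,0] -> miss, prune
  N24 x:[7,27] y:[3,37/2] z:[-15,22] -> hit [7,37/2], descend [11, 31]
    N11 x:[12,27] y:[7,31/2] z:[9,22] -> hit [12,31/2], descend [13, 14]
      N13 x:[12,26] y:[23/2,31/2] z:[12,20] -> hit [12,31/2], descend [18, 36]
        N18 x:[22,26] y:[23/2,13] z:[12,16] -> miss, prune
        N36 x:[12,18] y:[15,31/2] z:[15,20] -> hit [15,31/2] leaf, test {P12@t=15}
      N14 x:[14,27] y:[7,13] z:[9,22] -> miss, prune
    N31 x:[7,20] y:[3,37/2] z:[-15,8] -> hit [7,8], descend [21, 23]
      N21 x:[9,20] y:[3,13] z:[-15,8] -> miss, prune
      N23 x:[7,16] y:[25/2,37/2] z:[-8,1] -> miss, prune

Visited [0, 3, 15, 32, 20, 6, 10, 12, 38, 29, 24, 11, 13, 18, 36, 14, 31, 21, 23]. Tests: 19 box, 1 leaf. Nearest: P12.

== RESULT ==
[0, 3, 15, 32, 20, 6, 10, 12, 38, 29, 24, 11, 13, 18, 36, 14, 31, 21, 23]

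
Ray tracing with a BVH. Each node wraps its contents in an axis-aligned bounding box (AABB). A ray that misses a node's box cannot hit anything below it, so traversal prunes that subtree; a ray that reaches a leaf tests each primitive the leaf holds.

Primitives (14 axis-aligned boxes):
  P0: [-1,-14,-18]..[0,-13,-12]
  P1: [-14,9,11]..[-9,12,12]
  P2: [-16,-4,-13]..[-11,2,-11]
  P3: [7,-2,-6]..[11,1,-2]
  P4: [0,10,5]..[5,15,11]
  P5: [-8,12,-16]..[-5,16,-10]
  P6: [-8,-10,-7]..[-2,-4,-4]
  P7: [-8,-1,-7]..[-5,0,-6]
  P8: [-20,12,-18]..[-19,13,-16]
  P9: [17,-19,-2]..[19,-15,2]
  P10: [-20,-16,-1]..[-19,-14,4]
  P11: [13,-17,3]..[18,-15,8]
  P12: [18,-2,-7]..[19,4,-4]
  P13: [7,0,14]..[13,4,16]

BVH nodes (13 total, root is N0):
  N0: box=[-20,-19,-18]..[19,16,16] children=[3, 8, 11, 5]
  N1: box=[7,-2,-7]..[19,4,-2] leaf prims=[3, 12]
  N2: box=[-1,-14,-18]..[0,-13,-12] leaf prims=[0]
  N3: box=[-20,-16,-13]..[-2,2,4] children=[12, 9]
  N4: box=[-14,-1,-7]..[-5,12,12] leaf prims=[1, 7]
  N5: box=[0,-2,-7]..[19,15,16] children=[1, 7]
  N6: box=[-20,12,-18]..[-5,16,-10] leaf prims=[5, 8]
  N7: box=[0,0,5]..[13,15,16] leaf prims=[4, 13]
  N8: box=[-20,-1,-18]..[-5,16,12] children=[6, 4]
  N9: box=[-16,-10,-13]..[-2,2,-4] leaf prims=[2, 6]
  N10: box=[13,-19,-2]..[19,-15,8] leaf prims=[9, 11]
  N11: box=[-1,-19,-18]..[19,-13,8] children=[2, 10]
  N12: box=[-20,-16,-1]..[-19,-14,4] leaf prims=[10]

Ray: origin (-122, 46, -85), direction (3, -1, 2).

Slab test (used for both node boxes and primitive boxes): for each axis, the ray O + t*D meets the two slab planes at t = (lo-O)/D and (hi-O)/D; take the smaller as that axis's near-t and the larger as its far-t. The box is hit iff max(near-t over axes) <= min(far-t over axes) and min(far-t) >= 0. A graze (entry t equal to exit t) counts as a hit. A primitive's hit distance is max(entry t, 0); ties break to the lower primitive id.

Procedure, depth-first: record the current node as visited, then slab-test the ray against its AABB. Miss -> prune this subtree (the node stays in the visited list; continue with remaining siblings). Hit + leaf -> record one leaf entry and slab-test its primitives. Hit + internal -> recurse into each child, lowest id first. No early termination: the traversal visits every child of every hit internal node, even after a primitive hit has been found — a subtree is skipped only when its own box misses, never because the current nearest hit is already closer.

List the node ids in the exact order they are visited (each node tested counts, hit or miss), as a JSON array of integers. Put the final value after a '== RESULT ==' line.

Trace the traversal:
N0 x:[34,47] y:[30,65] z:[67/2,101/2] -> hit [34,47], descend [3, 5, 8, 11]
  N3 x:[34,40] y:[44,62] z:[36,89/2] -> miss, prune
  N5 x:[122/3,47] y:[31,48] z:[39,101/2] -> hit [122/3,47], descend [1, 7]
    N1 x:[43,47] y:[42,48] z:[39,83/2] -> miss, prune
    N7 x:[122/3,45] y:[31,46] z:[45,101/2] -> hit [45,45] leaf, test {P4(miss), P13(miss)}
  N8 x:[34,39] y:[30,47] z:[67/2,97/2] -> hit [34,39], descend [4, 6]
    N4 x:[36,39] y:[34,47] z:[39,97/2] -> hit [39,39] leaf, test {P1(miss), P7(miss)}
    N6 x:[34,39] y:[30,34] z:[67/2,75/2] -> hit [34,34] leaf, test {P5(miss), P8@t=34}
  N11 x:[121/3,47] y:[59,65] z:[67/2,93/2] -> miss, prune

9 AABB tests over nodes [0, 3, 5, 1, 7, 8, 4, 6, 11]; 3 leaves entered; closest P8.

== RESULT ==
[0, 3, 5, 1, 7, 8, 4, 6, 11]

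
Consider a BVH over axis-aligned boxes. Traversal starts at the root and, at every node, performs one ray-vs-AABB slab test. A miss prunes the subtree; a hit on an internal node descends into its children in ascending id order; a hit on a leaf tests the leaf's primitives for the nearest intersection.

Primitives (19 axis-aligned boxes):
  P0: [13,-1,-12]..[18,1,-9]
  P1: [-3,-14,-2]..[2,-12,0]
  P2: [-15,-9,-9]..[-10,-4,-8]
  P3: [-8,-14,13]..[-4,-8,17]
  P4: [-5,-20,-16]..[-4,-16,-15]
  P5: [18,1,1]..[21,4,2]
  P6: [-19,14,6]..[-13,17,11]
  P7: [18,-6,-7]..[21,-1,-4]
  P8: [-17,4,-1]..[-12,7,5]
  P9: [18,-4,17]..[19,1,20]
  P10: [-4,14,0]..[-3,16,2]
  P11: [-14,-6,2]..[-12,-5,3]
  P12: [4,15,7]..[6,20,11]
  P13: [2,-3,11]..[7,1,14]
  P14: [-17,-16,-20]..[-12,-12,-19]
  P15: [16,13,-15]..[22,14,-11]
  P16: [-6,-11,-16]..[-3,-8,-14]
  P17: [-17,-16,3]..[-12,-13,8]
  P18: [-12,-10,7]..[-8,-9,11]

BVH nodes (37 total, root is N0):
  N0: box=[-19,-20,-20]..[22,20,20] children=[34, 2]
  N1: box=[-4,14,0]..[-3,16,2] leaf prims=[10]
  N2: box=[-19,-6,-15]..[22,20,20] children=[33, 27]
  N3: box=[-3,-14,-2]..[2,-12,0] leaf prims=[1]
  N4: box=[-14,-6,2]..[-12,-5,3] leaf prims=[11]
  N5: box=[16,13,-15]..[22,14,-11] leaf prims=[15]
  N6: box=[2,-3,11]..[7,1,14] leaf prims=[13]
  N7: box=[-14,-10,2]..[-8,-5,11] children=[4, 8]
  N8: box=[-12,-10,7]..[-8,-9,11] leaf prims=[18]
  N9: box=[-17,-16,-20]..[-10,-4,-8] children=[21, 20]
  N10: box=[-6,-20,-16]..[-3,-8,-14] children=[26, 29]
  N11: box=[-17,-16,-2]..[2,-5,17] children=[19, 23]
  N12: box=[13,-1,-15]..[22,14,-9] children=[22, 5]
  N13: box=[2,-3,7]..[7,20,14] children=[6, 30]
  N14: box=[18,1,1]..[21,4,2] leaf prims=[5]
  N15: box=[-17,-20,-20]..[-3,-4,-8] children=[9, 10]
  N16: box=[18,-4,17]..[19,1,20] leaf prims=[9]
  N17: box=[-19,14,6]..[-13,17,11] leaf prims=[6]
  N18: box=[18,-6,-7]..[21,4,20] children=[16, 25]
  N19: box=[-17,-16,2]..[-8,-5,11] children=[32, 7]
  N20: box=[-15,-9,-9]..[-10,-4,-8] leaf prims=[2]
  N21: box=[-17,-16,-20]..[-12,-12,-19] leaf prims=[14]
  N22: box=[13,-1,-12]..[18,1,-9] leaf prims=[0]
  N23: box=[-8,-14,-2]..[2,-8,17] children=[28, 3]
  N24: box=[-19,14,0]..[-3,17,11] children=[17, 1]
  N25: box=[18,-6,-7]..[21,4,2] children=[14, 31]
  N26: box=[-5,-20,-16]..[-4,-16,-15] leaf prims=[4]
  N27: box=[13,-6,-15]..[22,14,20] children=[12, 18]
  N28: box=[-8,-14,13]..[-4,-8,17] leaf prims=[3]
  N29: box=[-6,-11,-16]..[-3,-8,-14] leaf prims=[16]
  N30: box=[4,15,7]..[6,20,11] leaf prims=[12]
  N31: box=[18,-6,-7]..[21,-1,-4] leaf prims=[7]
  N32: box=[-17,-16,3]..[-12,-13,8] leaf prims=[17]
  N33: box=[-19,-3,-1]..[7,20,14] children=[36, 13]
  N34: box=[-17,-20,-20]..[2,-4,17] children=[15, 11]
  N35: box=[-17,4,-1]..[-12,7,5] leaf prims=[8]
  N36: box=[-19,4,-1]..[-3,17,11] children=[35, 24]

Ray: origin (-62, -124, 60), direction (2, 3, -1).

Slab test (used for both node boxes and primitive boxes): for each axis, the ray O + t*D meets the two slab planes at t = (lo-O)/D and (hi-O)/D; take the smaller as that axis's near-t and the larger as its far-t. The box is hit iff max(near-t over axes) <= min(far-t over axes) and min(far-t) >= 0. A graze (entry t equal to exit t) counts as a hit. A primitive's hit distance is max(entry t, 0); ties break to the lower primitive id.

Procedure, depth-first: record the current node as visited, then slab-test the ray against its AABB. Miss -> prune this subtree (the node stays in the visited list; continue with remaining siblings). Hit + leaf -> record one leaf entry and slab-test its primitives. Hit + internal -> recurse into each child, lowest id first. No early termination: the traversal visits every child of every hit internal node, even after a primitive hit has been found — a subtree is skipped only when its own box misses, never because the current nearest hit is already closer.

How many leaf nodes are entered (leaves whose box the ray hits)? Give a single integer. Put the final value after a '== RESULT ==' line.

Traverse from the root:
N0 x:[43/2,42] y:[104/3,48] z:[40,80] -> hit [40,42], descend [2, 34]
  N2 x:[43/2,42] y:[118/3,48] z:[40,75] -> hit [40,42], descend [27, 33]
    N27 x:[75/2,42] y:[118/3,46] z:[40,75] -> hit [40,42], descend [12, 18]
      N12 x:[75/2,42] y:[41,46] z:[69,75] -> miss, prune
      N18 x:[40,83/2] y:[118/3,128/3] z:[40,67] -> hit [40,83/2], descend [16, 25]
        N16 x:[40,81/2] y:[40,125/3] z:[40,43] -> hit [40,81/2] leaf, test {P9@t=40}
        N25 x:[40,83/2] y:[118/3,128/3] z:[58,67] -> miss, prune
    N33 x:[43/2,69/2] y:[121/3,48] z:[46,61] -> miss, prune
  N34 x:[45/2,32] y:[104/3,40] z:[43,80] -> miss, prune

order=[0, 2, 27, 12, 18, 16, 25, 33, 34]  |boxes|=9  |leaves|=1  hit=P9

== RESULT ==
1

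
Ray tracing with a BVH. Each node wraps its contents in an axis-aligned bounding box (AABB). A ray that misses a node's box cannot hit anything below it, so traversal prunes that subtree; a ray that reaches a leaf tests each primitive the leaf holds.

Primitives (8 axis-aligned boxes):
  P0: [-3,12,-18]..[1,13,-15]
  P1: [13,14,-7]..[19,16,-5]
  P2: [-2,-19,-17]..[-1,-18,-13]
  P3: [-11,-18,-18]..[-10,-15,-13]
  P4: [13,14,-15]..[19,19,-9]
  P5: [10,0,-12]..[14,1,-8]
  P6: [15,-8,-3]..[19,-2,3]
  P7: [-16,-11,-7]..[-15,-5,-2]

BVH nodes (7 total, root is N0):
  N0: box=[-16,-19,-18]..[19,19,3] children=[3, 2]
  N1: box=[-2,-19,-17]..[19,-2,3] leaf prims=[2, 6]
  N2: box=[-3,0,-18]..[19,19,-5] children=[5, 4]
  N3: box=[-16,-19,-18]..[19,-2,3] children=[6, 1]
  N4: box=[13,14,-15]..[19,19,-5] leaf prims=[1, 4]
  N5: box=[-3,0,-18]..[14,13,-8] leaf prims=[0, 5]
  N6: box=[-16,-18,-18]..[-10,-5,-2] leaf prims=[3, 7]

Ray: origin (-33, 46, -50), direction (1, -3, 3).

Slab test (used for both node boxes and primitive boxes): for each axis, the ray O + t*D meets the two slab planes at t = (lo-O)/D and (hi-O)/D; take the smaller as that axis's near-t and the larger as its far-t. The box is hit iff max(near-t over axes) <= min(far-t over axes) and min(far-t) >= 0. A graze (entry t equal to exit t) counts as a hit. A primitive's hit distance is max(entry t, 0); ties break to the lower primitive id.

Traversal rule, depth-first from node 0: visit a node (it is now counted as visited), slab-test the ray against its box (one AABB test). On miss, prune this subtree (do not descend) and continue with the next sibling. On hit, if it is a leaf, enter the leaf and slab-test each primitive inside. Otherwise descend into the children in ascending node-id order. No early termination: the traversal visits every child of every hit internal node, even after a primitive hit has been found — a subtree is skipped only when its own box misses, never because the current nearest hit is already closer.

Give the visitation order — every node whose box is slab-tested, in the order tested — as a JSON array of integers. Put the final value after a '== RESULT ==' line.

Traverse from the root:
N0 x:[17,52] y:[9,65/3] z:[32/3,53/3] -> hit [17,53/3], descend [2, 3]
  N2 x:[30,52] y:[9,46/3] z:[32/3,15] -> miss, prune
  N3 x:[17,52] y:[16,65/3] z:[32/3,53/3] -> hit [17,53/3], descend [1, 6]
    N1 x:[31,52] y:[16,65/3] z:[11,53/3] -> miss, prune
    N6 x:[17,23] y:[17,64/3] z:[32/3,16] -> miss, prune

Summary -> nodes [0, 2, 3, 1, 6]; box-tests=5; leaf-entries=0; first=miss

== RESULT ==
[0, 2, 3, 1, 6]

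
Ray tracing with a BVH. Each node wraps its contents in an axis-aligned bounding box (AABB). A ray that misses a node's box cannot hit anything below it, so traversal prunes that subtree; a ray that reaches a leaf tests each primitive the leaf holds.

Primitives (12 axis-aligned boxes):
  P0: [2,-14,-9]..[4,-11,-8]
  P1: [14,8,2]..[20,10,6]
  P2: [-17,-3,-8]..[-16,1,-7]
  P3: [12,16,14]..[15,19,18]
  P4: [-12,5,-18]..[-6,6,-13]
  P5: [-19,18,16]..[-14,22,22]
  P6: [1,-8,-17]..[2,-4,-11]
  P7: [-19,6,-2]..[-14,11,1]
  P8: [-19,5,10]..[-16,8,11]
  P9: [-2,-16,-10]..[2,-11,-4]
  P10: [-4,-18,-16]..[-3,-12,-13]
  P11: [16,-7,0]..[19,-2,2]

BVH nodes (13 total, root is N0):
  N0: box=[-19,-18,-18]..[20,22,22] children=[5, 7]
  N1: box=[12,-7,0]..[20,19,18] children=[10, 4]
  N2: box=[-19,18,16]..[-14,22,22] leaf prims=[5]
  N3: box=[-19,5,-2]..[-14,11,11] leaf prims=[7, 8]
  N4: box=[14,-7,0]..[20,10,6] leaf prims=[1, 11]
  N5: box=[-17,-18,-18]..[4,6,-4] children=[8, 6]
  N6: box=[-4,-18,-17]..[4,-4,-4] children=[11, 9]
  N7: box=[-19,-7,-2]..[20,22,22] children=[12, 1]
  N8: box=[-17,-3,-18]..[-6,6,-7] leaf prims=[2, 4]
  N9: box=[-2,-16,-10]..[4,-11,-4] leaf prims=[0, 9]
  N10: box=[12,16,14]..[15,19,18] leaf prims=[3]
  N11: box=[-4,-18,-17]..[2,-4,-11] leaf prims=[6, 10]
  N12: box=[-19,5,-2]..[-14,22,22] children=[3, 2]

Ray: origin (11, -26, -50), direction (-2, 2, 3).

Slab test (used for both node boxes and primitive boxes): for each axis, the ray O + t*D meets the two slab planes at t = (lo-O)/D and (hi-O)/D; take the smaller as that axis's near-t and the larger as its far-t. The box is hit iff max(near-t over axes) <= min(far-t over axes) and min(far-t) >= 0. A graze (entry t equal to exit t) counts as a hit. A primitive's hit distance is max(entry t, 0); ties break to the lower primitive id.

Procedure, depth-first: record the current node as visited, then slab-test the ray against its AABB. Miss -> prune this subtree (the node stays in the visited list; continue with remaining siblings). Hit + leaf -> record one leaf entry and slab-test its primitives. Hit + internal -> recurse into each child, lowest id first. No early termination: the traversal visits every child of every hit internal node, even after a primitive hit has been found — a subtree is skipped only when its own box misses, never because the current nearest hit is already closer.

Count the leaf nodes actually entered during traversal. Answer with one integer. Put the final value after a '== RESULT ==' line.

Walk:
N0 x:[-9/2,15] y:[4,24] z:[32/3,24] -> hit [32/3,15], descend [5, 7]
  N5 x:[7/2,14] y:[4,16] z:[32/3,46/3] -> hit [32/3,14], descend [6, 8]
    N6 x:[7/2,15/2] y:[4,11] z:[11,46/3] -> miss, prune
    N8 x:[17/2,14] y:[23/2,16] z:[32/3,43/3] -> hit [23/2,14] leaf, test {P2(miss), P4(miss)}
  N7 x:[-9/2,15] y:[19/2,24] z:[16,24] -> miss, prune

order=[0, 5, 6, 8, 7]  |boxes|=5  |leaves|=1  hit=miss

== RESULT ==
1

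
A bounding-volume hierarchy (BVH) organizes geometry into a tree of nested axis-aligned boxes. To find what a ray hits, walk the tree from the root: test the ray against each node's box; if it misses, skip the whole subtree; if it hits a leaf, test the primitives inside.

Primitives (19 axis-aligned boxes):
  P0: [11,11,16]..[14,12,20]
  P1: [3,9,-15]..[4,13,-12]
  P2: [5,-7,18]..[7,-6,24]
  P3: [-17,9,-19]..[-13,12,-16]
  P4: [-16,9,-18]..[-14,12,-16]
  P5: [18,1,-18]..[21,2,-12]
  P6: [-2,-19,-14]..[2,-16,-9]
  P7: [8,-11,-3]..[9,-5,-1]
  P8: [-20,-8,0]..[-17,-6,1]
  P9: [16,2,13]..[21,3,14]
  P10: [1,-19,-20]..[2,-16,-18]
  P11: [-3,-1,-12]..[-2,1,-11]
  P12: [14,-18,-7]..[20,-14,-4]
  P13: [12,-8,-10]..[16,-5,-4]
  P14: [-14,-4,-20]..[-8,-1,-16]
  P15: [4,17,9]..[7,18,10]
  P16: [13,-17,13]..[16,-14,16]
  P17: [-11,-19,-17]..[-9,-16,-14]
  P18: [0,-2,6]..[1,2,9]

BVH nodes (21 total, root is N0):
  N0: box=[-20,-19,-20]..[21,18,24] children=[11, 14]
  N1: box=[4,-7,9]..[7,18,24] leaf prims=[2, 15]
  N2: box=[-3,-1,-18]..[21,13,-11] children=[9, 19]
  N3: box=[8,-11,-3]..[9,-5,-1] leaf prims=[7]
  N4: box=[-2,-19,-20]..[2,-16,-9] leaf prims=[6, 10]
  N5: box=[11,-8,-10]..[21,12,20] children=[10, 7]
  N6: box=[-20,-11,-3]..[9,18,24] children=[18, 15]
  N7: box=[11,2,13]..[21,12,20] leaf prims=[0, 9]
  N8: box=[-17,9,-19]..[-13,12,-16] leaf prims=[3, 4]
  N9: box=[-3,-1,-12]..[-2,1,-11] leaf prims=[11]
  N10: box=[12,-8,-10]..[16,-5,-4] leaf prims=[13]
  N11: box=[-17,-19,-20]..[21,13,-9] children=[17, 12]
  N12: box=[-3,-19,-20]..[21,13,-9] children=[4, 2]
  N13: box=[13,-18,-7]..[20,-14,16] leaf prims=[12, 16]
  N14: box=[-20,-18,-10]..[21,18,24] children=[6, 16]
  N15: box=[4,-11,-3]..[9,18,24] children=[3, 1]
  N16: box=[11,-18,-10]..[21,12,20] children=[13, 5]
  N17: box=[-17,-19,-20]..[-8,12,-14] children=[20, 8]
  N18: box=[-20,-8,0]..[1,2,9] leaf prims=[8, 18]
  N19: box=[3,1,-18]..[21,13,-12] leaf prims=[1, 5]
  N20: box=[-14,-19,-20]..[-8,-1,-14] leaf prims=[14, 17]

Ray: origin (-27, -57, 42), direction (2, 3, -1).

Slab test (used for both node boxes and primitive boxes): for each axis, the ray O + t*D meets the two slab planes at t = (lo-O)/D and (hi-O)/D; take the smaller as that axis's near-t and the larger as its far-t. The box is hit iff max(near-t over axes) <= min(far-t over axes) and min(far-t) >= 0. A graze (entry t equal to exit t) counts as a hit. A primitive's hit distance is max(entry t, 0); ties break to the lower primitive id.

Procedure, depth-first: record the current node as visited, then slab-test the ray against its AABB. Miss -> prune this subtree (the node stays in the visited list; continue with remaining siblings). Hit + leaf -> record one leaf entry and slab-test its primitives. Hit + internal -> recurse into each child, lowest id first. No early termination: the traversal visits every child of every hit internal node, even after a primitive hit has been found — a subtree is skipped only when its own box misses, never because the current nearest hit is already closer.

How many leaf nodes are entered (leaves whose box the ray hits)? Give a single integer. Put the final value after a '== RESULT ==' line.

Walk:
N0 x:[7/2,24] y:[38/3,25] z:[18,62] -> hit [18,24], descend [11, 14]
  N11 x:[5,24] y:[38/3,70/3] z:[51,62] -> miss, prune
  N14 x:[7/2,24] y:[13,25] z:[18,52] -> hit [18,24], descend [6, 16]
    N6 x:[7/2,18] y:[46/3,25] z:[18,45] -> hit [18,18], descend [15, 18]
      N15 x:[31/2,18] y:[46/3,25] z:[18,45] -> hit [18,18], descend [1, 3]
        N1 x:[31/2,17] y:[50/3,25] z:[18,33] -> miss, prune
        N3 x:[35/2,18] y:[46/3,52/3] z:[43,45] -> miss, prune
      N18 x:[7/2,14] y:[49/3,59/3] z:[33,42] -> miss, prune
    N16 x:[19,24] y:[13,23] z:[22,52] -> hit [22,23], descend [5, 13]
      N5 x:[19,24] y:[49/3,23] z:[22,52] -> hit [22,23], descend [7, 10]
        N7 x:[19,24] y:[59/3,23] z:[22,29] -> hit [22,23] leaf, test {P0(miss), P9(miss)}
        N10 x:[39/2,43/2] y:[49/3,52/3] z:[46,52] -> miss, prune
      N13 x:[20,47/2] y:[13,43/3] z:[26,49] -> miss, prune

Visited [0, 11, 14, 6, 15, 1, 3, 18, 16, 5, 7, 10, 13]. Tests: 13 box, 1 leaf. Nearest: miss.

== RESULT ==
1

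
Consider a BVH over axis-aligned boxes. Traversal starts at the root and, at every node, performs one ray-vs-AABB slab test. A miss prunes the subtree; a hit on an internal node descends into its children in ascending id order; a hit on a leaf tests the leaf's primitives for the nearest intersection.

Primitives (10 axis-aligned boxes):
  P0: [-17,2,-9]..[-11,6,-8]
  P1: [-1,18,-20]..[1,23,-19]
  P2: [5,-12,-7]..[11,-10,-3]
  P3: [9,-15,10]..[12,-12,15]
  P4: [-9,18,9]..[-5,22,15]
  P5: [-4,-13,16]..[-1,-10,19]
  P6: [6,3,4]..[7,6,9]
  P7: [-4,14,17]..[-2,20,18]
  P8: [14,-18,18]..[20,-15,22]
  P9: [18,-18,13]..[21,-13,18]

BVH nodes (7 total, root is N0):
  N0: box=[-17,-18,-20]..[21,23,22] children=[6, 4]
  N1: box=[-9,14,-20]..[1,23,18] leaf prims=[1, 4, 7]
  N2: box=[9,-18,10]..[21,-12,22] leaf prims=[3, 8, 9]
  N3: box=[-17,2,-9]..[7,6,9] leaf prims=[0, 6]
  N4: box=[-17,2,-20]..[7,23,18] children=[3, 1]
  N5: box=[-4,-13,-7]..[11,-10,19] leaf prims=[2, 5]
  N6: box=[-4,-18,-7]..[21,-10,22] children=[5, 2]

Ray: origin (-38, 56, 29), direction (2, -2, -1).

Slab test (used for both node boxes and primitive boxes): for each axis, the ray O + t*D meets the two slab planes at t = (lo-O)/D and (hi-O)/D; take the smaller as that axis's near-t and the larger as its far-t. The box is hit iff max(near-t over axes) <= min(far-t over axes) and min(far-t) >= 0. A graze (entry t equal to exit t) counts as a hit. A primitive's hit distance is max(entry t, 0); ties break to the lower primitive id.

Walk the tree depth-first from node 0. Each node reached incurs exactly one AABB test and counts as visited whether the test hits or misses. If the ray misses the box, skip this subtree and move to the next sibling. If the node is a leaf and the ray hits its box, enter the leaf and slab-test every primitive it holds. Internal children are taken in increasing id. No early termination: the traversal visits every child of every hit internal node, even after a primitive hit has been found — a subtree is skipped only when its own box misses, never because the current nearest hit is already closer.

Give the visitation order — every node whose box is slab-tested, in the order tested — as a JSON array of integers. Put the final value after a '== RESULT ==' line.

Walk:
N0 x:[21/2,59/2] y:[33/2,37] z:[7,49] -> hit [33/2,59/2], descend [4, 6]
  N4 x:[21/2,45/2] y:[33/2,27] z:[11,49] -> hit [33/2,45/2], descend [1, 3]
    N1 x:[29/2,39/2] y:[33/2,21] z:[11,49] -> hit [33/2,39/2] leaf, test {P1(miss), P4(miss), P7(miss)}
    N3 x:[21/2,45/2] y:[25,27] z:[20,38] -> miss, prune
  N6 x:[17,59/2] y:[33,37] z:[7,36] -> miss, prune

order=[0, 4, 1, 3, 6]  |boxes|=5  |leaves|=1  hit=miss

== RESULT ==
[0, 4, 1, 3, 6]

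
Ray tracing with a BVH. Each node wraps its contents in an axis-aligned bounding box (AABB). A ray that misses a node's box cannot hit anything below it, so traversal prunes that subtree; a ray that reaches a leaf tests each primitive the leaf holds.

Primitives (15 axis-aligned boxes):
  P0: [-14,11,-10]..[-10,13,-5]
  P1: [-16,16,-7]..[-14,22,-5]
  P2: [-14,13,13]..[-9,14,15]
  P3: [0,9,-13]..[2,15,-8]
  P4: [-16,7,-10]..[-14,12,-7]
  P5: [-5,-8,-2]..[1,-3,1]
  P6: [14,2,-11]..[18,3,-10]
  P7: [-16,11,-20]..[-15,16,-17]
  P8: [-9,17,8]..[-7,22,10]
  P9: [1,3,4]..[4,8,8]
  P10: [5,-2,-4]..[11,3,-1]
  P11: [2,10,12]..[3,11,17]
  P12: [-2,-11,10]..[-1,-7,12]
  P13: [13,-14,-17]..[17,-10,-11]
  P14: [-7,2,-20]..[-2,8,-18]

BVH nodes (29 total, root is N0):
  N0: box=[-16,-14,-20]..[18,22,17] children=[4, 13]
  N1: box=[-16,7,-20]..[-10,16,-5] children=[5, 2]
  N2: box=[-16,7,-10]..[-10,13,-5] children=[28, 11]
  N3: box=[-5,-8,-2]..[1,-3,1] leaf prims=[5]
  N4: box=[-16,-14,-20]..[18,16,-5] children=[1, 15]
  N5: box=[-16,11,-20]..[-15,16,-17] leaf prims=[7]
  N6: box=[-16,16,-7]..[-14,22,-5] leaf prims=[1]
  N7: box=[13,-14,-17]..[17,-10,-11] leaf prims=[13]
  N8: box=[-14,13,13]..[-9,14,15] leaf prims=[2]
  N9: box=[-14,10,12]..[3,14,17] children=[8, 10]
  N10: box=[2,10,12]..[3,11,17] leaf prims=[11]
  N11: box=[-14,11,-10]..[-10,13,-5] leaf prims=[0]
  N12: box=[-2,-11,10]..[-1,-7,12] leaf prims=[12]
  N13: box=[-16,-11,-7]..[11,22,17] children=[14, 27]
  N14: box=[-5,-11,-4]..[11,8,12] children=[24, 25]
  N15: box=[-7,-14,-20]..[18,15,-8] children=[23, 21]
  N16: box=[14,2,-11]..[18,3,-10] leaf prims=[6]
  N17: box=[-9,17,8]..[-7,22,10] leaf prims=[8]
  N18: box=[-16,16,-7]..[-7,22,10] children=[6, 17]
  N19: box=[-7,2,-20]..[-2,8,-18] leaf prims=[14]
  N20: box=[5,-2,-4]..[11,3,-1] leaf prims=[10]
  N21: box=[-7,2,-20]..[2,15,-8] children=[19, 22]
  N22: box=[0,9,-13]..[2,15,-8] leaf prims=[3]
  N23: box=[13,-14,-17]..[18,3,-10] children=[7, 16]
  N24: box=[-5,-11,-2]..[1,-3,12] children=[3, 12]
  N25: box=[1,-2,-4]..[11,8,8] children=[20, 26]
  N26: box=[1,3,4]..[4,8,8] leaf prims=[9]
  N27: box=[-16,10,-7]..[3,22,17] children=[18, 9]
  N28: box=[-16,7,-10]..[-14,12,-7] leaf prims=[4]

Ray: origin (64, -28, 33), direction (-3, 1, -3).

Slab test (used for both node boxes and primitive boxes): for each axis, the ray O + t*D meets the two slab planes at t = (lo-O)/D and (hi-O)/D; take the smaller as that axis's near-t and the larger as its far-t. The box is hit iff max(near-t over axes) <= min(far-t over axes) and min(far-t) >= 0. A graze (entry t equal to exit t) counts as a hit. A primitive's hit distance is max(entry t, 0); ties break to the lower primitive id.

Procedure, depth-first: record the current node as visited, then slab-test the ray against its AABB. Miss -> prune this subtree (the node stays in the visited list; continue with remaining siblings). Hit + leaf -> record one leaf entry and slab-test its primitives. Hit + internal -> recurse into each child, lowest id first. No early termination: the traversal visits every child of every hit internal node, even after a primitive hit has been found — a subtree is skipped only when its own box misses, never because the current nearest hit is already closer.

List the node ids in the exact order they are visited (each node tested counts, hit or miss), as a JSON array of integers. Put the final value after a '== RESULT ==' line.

Trace the traversal:
N0 x:[46/3,80/3] y:[14,50] z:[16/3,53/3] -> hit [46/3,53/3], descend [4, 13]
  N4 x:[46/3,80/3] y:[14,44] z:[38/3,53/3] -> hit [46/3,53/3], descend [1, 15]
    N1 x:[74/3,80/3] y:[35,44] z:[38/3,53/3] -> miss, prune
    N15 x:[46/3,71/3] y:[14,43] z:[41/3,53/3] -> hit [46/3,53/3], descend [21, 23]
      N21 x:[62/3,71/3] y:[30,43] z:[41/3,53/3] -> miss, prune
      N23 x:[46/3,17] y:[14,31] z:[43/3,50/3] -> hit [46/3,50/3], descend [7, 16]
        N7 x:[47/3,17] y:[14,18] z:[44/3,50/3] -> hit [47/3,50/3] leaf, test {P13@t=47/3}
        N16 x:[46/3,50/3] y:[30,31] z:[43/3,44/3] -> miss, prune
  N13 x:[53/3,80/3] y:[17,50] z:[16/3,40/3] -> miss, prune

order=[0, 4, 1, 15, 21, 23, 7, 16, 13]  |boxes|=9  |leaves|=1  hit=P13

== RESULT ==
[0, 4, 1, 15, 21, 23, 7, 16, 13]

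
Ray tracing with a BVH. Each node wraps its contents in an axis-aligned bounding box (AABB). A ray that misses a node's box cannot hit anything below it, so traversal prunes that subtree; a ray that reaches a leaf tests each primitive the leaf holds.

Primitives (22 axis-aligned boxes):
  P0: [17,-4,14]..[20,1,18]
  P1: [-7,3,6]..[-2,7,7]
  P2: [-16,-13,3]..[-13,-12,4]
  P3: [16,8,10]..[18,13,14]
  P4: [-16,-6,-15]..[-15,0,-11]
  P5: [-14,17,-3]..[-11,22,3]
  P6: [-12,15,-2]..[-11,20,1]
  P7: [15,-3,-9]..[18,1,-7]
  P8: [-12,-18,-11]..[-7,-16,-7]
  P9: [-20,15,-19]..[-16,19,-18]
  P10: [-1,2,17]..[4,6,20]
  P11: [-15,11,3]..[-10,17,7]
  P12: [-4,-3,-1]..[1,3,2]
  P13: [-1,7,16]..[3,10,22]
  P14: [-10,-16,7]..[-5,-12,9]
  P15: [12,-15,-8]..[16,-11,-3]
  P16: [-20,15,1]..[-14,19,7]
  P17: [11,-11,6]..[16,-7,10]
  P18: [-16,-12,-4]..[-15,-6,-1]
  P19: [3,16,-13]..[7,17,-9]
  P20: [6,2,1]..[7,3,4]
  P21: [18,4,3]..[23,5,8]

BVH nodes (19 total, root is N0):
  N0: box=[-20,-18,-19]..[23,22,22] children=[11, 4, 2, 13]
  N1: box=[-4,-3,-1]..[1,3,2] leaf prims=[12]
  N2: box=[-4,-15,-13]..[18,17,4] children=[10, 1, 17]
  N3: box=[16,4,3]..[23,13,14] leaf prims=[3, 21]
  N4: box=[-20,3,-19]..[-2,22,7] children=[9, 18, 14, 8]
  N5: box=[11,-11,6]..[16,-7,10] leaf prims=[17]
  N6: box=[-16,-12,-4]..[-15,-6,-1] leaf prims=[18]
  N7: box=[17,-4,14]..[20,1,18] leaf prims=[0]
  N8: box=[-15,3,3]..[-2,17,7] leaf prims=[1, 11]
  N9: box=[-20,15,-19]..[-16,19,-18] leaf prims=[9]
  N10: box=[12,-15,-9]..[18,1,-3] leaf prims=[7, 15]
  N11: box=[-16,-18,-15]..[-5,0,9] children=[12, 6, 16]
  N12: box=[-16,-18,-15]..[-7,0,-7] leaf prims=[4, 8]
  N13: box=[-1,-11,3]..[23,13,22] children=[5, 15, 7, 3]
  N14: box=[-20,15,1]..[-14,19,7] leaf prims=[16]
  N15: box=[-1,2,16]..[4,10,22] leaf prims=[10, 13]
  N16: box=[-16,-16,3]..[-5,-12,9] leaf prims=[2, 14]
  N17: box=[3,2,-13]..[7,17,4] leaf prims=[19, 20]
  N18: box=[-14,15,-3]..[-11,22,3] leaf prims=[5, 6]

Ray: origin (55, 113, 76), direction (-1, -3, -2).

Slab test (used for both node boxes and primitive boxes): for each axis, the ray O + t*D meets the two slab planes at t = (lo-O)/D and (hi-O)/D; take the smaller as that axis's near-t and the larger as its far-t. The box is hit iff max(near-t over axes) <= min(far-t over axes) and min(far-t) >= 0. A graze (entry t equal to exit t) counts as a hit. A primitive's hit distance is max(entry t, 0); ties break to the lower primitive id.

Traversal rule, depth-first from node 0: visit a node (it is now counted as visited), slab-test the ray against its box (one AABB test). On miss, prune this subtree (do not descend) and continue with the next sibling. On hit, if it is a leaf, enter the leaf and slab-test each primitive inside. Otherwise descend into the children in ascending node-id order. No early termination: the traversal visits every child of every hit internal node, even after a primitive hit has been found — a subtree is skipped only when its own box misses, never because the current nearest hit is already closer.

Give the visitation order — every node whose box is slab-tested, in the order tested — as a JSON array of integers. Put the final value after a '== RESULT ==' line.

Walk:
N0 x:[32,75] y:[91/3,131/3] z:[27,95/2] -> hit [32,131/3], descend [2, 4, 11, 13]
  N2 x:[37,59] y:[32,128/3] z:[36,89/2] -> hit [37,128/3], descend [1, 10, 17]
    N1 x:[54,59] y:[110/3,116/3] z:[37,77/2] -> miss, prune
    N10 x:[37,43] y:[112/3,128/3] z:[79/2,85/2] -> hit [79/2,85/2] leaf, test {P7(miss), P15@t=124/3}
    N17 x:[48,52] y:[32,37] z:[36,89/2] -> miss, prune
  N4 x:[57,75] y:[91/3,110/3] z:[69/2,95/2] -> miss, prune
  N11 x:[60,71] y:[113/3,131/3] z:[67/2,91/2] -> miss, prune
  N13 x:[32,56] y:[100/3,124/3] z:[27,73/2] -> hit [100/3,73/2], descend [3, 5, 7, 15]
    N3 x:[32,39] y:[100/3,109/3] z:[31,73/2] -> hit [100/3,109/3] leaf, test {P3(miss), P21@t=36}
    N5 x:[39,44] y:[40,124/3] z:[33,35] -> miss, prune
    N7 x:[35,38] y:[112/3,39] z:[29,31] -> miss, prune
    N15 x:[51,56] y:[103/3,37] z:[27,30] -> miss, prune

12 AABB tests over nodes [0, 2, 1, 10, 17, 4, 11, 13, 3, 5, 7, 15]; 2 leaves entered; closest P21.

== RESULT ==
[0, 2, 1, 10, 17, 4, 11, 13, 3, 5, 7, 15]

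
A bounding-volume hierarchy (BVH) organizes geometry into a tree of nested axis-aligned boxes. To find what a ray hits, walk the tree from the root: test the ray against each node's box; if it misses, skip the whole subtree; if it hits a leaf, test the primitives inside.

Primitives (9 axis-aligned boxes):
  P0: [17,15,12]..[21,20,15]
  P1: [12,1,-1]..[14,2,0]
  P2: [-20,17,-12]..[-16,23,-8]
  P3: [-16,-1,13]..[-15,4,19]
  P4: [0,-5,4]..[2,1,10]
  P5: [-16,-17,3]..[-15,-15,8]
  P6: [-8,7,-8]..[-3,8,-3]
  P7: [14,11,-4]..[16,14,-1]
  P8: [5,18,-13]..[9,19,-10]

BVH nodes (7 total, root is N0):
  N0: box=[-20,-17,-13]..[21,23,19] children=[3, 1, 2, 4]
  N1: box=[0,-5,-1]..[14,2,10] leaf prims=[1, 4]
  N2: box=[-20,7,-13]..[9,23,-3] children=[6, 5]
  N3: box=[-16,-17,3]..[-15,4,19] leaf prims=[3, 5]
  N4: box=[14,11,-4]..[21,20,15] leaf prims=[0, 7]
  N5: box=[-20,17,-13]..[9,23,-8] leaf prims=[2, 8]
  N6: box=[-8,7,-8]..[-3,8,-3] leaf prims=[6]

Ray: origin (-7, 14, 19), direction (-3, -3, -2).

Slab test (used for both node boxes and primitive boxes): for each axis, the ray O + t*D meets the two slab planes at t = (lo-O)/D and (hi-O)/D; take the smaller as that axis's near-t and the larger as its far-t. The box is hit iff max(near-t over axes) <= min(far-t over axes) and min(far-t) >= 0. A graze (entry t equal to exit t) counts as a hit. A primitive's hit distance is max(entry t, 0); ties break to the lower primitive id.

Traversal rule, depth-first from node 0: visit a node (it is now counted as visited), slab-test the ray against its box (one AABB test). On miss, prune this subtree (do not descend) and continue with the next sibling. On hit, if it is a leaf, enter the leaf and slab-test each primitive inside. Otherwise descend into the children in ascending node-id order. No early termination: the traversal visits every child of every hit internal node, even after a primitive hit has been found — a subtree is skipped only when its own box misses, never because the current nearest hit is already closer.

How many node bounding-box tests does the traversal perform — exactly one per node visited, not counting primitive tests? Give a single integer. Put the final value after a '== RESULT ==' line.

Walk:
N0 x:[-28/3,13/3] y:[-3,31/3] z:[0,16] -> hit [0,13/3], descend [1, 2, 3, 4]
  N1 x:[-7,-7/3] y:[4,19/3] z:[9/2,10] -> miss, prune
  N2 x:[-16/3,13/3] y:[-3,7/3] z:[11,16] -> miss, prune
  N3 x:[8/3,3] y:[10/3,31/3] z:[0,8] -> miss, prune
  N4 x:[-28/3,-7] y:[-2,1] z:[2,23/2] -> miss, prune

5 AABB tests over nodes [0, 1, 2, 3, 4]; 0 leaves entered; closest miss.

== RESULT ==
5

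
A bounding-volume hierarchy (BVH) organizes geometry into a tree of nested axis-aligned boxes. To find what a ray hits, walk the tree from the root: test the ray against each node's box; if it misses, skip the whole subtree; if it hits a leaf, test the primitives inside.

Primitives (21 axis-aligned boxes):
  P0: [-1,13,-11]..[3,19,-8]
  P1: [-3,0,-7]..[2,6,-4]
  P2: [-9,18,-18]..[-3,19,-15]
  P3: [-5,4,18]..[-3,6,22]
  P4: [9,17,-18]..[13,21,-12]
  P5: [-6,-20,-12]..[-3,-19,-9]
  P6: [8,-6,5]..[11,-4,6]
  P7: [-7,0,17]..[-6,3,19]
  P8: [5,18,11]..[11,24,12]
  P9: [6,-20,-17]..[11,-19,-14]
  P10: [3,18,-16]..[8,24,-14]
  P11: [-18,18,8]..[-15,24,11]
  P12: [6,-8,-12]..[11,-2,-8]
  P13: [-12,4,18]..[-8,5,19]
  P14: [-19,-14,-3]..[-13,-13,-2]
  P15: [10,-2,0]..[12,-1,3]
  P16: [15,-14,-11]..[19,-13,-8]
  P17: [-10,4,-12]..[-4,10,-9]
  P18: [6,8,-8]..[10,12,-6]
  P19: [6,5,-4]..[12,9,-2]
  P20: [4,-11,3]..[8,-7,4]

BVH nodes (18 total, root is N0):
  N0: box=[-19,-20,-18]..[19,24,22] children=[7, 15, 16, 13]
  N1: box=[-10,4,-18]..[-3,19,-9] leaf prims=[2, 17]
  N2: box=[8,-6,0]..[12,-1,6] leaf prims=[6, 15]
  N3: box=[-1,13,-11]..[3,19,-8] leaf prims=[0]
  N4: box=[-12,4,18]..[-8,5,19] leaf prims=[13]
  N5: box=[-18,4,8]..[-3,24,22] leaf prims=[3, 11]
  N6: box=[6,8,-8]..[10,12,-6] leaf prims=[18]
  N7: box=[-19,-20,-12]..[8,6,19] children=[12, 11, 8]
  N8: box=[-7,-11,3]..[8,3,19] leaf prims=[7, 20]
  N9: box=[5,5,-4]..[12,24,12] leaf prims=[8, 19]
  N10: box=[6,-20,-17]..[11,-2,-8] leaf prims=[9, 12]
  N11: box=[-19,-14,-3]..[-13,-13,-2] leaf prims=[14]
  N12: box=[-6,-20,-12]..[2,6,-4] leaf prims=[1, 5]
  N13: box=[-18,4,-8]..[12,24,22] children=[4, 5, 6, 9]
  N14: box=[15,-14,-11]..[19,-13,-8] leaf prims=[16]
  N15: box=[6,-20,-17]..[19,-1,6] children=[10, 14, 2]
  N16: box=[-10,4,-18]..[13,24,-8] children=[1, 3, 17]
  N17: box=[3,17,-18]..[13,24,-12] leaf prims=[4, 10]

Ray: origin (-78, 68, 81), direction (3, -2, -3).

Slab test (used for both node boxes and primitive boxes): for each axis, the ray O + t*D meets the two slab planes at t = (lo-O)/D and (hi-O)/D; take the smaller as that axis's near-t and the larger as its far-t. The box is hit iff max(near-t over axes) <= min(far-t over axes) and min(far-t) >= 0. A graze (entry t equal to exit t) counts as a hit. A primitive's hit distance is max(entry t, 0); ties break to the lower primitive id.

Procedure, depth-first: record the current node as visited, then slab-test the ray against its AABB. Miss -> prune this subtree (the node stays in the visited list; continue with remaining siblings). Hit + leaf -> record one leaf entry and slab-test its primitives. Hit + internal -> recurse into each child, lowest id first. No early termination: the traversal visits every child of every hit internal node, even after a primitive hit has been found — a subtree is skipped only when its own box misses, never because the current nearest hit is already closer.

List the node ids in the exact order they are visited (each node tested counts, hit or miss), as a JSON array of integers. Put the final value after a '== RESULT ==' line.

Walk:
N0 x:[59/3,97/3] y:[22,44] z:[59/3,33] -> hit [22,97/3], descend [7, 13, 15, 16]
  N7 x:[59/3,86/3] y:[31,44] z:[62/3,31] -> miss, prune
  N13 x:[20,30] y:[22,32] z:[59/3,89/3] -> hit [22,89/3], descend [4, 5, 6, 9]
    N4 x:[22,70/3] y:[63/2,32] z:[62/3,21] -> miss, prune
    N5 x:[20,25] y:[22,32] z:[59/3,73/3] -> hit [22,73/3] leaf, test {P3(miss), P11(miss)}
    N6 x:[28,88/3] y:[28,30] z:[29,89/3] -> hit [29,88/3] leaf, test {P18@t=29}
    N9 x:[83/3,30] y:[22,63/2] z:[23,85/3] -> hit [83/3,85/3] leaf, test {P8(miss), P19(miss)}
  N15 x:[28,97/3] y:[69/2,44] z:[25,98/3] -> miss, prune
  N16 x:[68/3,91/3] y:[22,32] z:[89/3,33] -> hit [89/3,91/3], descend [1, 3, 17]
    N1 x:[68/3,25] y:[49/2,32] z:[30,33] -> miss, prune
    N3 x:[77/3,27] y:[49/2,55/2] z:[89/3,92/3] -> miss, prune
    N17 x:[27,91/3] y:[22,51/2] z:[31,33] -> miss, prune

Summary -> nodes [0, 7, 13, 4, 5, 6, 9, 15, 16, 1, 3, 17]; box-tests=12; leaf-entries=3; first=P18

== RESULT ==
[0, 7, 13, 4, 5, 6, 9, 15, 16, 1, 3, 17]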